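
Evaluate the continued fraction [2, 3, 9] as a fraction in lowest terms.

Fold from the inside: start with 9/1.
  3 + 1/9 = 28/9
  2 + 9/28 = 65/28

65/28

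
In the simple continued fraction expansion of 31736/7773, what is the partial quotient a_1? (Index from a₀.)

12

31736 = 4·7773 + 644   →  a_0 = 4
7773 = 12·644 + 45   →  a_1 = 12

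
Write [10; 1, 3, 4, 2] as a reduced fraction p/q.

409/38

Using pₖ = aₖpₖ₋₁ + pₖ₋₂ and qₖ = aₖqₖ₋₁ + qₖ₋₂:
  k=0: a=10, p=10, q=1
  k=1: a=1, p=11, q=1
  k=2: a=3, p=43, q=4
  k=3: a=4, p=183, q=17
  k=4: a=2, p=409, q=38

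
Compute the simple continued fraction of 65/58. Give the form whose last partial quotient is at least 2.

[1; 8, 3, 2]

65 = 1×58 + 7
58 = 8×7 + 2
7 = 3×2 + 1
2 = 2×1 + 0  (stop)
So 65/58 = [1; 8, 3, 2].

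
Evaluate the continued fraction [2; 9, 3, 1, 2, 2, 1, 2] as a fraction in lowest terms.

Using pₖ = aₖpₖ₋₁ + pₖ₋₂ and qₖ = aₖqₖ₋₁ + qₖ₋₂:
  k=0: a=2, p=2, q=1
  k=1: a=9, p=19, q=9
  k=2: a=3, p=59, q=28
  k=3: a=1, p=78, q=37
  k=4: a=2, p=215, q=102
  k=5: a=2, p=508, q=241
  k=6: a=1, p=723, q=343
  k=7: a=2, p=1954, q=927

1954/927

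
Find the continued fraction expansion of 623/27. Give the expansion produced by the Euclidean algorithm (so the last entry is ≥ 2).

623 = 23·27 + 2
27 = 13·2 + 1
2 = 2·1 + 0  (stop)
So 623/27 = [23; 13, 2].

[23; 13, 2]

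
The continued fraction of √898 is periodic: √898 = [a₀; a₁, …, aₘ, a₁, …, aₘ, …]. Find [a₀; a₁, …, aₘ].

[29; 1, 28, 1, 58]

a₀ = ⌊√898⌋ = 29.
With m₀=0, d₀=1 and mₖ₊₁ = dₖaₖ − mₖ, dₖ₊₁ = (n − mₖ₊₁²)/dₖ, aₖ₊₁ = ⌊(a₀+mₖ₊₁)/dₖ₊₁⌋:
  k=1: m=29, d=57, a=1
  k=2: m=28, d=2, a=28
  k=3: m=28, d=57, a=1
  k=4: m=29, d=1, a=58
d=1 and a=2a₀=58 at k=4, so the next step gives (m, d) = (29, 57) again — its k=1 value — and the period has length 4.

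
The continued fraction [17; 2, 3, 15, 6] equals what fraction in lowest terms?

Fold from the inside: start with 6/1.
  15 + 1/6 = 91/6
  3 + 6/91 = 279/91
  2 + 91/279 = 649/279
  17 + 279/649 = 11312/649

11312/649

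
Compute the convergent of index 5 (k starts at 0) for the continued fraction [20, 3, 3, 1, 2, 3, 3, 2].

Using pₖ = aₖpₖ₋₁ + pₖ₋₂, qₖ = aₖqₖ₋₁ + qₖ₋₂ (with p₋₁=1, p₋₂=0, q₋₁=0, q₋₂=1):
  k=0: a=20, p=20, q=1
  k=1: a=3, p=61, q=3
  k=2: a=3, p=203, q=10
  k=3: a=1, p=264, q=13
  k=4: a=2, p=731, q=36
  k=5: a=3, p=2457, q=121

2457/121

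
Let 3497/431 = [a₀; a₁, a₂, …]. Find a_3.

3497 = 8·431 + 49   →  a_0 = 8
431 = 8·49 + 39   →  a_1 = 8
49 = 1·39 + 10   →  a_2 = 1
39 = 3·10 + 9   →  a_3 = 3

3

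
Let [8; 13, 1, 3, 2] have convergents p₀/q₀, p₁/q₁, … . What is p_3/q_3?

444/55

Using pₖ = aₖpₖ₋₁ + pₖ₋₂, qₖ = aₖqₖ₋₁ + qₖ₋₂ (with p₋₁=1, p₋₂=0, q₋₁=0, q₋₂=1):
  k=0: a=8, p=8, q=1
  k=1: a=13, p=105, q=13
  k=2: a=1, p=113, q=14
  k=3: a=3, p=444, q=55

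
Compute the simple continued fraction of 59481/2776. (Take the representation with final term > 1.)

[21; 2, 2, 1, 11, 3, 3, 3]

59481 = 21·2776 + 1185
2776 = 2·1185 + 406
1185 = 2·406 + 373
406 = 1·373 + 33
373 = 11·33 + 10
33 = 3·10 + 3
10 = 3·3 + 1
3 = 3·1 + 0  (stop)
So 59481/2776 = [21; 2, 2, 1, 11, 3, 3, 3].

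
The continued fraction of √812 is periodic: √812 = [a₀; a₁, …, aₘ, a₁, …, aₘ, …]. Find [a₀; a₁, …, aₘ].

[28; 2, 56]

a₀ = ⌊√812⌋ = 28.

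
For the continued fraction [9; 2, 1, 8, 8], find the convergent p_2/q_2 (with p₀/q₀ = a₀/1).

28/3

Using pₖ = aₖpₖ₋₁ + pₖ₋₂, qₖ = aₖqₖ₋₁ + qₖ₋₂ (with p₋₁=1, p₋₂=0, q₋₁=0, q₋₂=1):
  k=0: a=9, p=9, q=1
  k=1: a=2, p=19, q=2
  k=2: a=1, p=28, q=3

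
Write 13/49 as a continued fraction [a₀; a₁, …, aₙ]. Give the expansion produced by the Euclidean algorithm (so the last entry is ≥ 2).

13 = 0×49 + 13
49 = 3×13 + 10
13 = 1×10 + 3
10 = 3×3 + 1
3 = 3×1 + 0  (stop)
So 13/49 = [0; 3, 1, 3, 3].

[0; 3, 1, 3, 3]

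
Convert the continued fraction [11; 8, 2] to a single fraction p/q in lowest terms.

189/17

Using pₖ = aₖpₖ₋₁ + pₖ₋₂ and qₖ = aₖqₖ₋₁ + qₖ₋₂:
  k=0: a=11, p=11, q=1
  k=1: a=8, p=89, q=8
  k=2: a=2, p=189, q=17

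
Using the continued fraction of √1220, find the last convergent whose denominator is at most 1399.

√1220 = [34; 1, 12, 1, 68, …] (period length 4).
Convergents:
  p_0/q_0 = 34/1
  p_1/q_1 = 35/1
  p_2/q_2 = 454/13
  p_3/q_3 = 489/14
  p_4/q_4 = 33706/965
  p_5/q_5 = 34195/979
  p_6/q_6 = 444046/12713
q_5 = 979 ≤ 1399 < 12713 = q_6, so the answer is 34195/979.

34195/979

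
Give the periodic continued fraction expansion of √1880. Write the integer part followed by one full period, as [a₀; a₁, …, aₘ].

[43; 2, 1, 3, 1, 2, 86]

a₀ = ⌊√1880⌋ = 43.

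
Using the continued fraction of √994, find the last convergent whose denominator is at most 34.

599/19

√994 = [31; 1, 1, 8, 1, 1, 62, …] (period length 6).
Convergents:
  p_0/q_0 = 31/1
  p_1/q_1 = 32/1
  p_2/q_2 = 63/2
  p_3/q_3 = 536/17
  p_4/q_4 = 599/19
  p_5/q_5 = 1135/36
q_4 = 19 ≤ 34 < 36 = q_5, so the answer is 599/19.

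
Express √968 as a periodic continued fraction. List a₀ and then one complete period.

[31; 8, 1, 6, 1, 8, 62]

a₀ = ⌊√968⌋ = 31.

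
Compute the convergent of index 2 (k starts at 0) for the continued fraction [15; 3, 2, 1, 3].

Using pₖ = aₖpₖ₋₁ + pₖ₋₂, qₖ = aₖqₖ₋₁ + qₖ₋₂ (with p₋₁=1, p₋₂=0, q₋₁=0, q₋₂=1):
  k=0: a=15, p=15, q=1
  k=1: a=3, p=46, q=3
  k=2: a=2, p=107, q=7

107/7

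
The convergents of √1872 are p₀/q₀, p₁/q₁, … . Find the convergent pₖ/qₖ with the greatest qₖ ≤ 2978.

55987/1294

√1872 = [43; 3, 1, 3, 86, …] (period length 4).
Convergents:
  p_0/q_0 = 43/1
  p_1/q_1 = 130/3
  p_2/q_2 = 173/4
  p_3/q_3 = 649/15
  p_4/q_4 = 55987/1294
  p_5/q_5 = 168610/3897
q_4 = 1294 ≤ 2978 < 3897 = q_5, so the answer is 55987/1294.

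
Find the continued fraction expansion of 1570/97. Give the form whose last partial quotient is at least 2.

[16; 5, 2, 1, 1, 3]

1570 = 16·97 + 18
97 = 5·18 + 7
18 = 2·7 + 4
7 = 1·4 + 3
4 = 1·3 + 1
3 = 3·1 + 0  (stop)
So 1570/97 = [16; 5, 2, 1, 1, 3].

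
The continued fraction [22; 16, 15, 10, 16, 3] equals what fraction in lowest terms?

2638578/119597

Using pₖ = aₖpₖ₋₁ + pₖ₋₂ and qₖ = aₖqₖ₋₁ + qₖ₋₂:
  k=0: a=22, p=22, q=1
  k=1: a=16, p=353, q=16
  k=2: a=15, p=5317, q=241
  k=3: a=10, p=53523, q=2426
  k=4: a=16, p=861685, q=39057
  k=5: a=3, p=2638578, q=119597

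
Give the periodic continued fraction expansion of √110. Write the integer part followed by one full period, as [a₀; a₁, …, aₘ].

[10; 2, 20]

a₀ = ⌊√110⌋ = 10.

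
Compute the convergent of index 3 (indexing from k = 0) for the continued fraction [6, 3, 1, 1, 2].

Using pₖ = aₖpₖ₋₁ + pₖ₋₂, qₖ = aₖqₖ₋₁ + qₖ₋₂ (with p₋₁=1, p₋₂=0, q₋₁=0, q₋₂=1):
  k=0: a=6, p=6, q=1
  k=1: a=3, p=19, q=3
  k=2: a=1, p=25, q=4
  k=3: a=1, p=44, q=7

44/7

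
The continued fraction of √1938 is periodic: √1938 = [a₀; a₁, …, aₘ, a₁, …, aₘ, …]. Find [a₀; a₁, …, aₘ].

a₀ = ⌊√1938⌋ = 44.
With m₀=0, d₀=1 and mₖ₊₁ = dₖaₖ − mₖ, dₖ₊₁ = (n − mₖ₊₁²)/dₖ, aₖ₊₁ = ⌊(a₀+mₖ₊₁)/dₖ₊₁⌋:
  k=1: m=44, d=2, a=44
  k=2: m=44, d=1, a=88
d=1 and a=2a₀=88 at k=2, so the next step gives (m, d) = (44, 2) again — its k=1 value — and the period has length 2.

[44; 44, 88]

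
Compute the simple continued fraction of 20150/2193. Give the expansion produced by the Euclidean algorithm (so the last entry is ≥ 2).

[9; 5, 3, 4, 2, 2, 2, 2]

20150 = 9·2193 + 413
2193 = 5·413 + 128
413 = 3·128 + 29
128 = 4·29 + 12
29 = 2·12 + 5
12 = 2·5 + 2
5 = 2·2 + 1
2 = 2·1 + 0  (stop)
So 20150/2193 = [9; 5, 3, 4, 2, 2, 2, 2].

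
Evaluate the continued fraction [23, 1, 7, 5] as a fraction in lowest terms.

Fold from the inside: start with 5/1.
  7 + 1/5 = 36/5
  1 + 5/36 = 41/36
  23 + 36/41 = 979/41

979/41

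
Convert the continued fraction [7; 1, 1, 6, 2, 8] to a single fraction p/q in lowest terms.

1786/237

Using pₖ = aₖpₖ₋₁ + pₖ₋₂ and qₖ = aₖqₖ₋₁ + qₖ₋₂:
  k=0: a=7, p=7, q=1
  k=1: a=1, p=8, q=1
  k=2: a=1, p=15, q=2
  k=3: a=6, p=98, q=13
  k=4: a=2, p=211, q=28
  k=5: a=8, p=1786, q=237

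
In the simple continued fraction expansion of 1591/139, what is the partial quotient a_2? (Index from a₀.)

1591 = 11·139 + 62   →  a_0 = 11
139 = 2·62 + 15   →  a_1 = 2
62 = 4·15 + 2   →  a_2 = 4

4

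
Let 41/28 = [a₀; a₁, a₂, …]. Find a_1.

2

41 = 1·28 + 13   →  a_0 = 1
28 = 2·13 + 2   →  a_1 = 2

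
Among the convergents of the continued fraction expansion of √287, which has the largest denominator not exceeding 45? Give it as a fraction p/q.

√287 = [16; 1, 15, 1, 32, …] (period length 4).
Convergents:
  p_0/q_0 = 16/1
  p_1/q_1 = 17/1
  p_2/q_2 = 271/16
  p_3/q_3 = 288/17
  p_4/q_4 = 9487/560
q_3 = 17 ≤ 45 < 560 = q_4, so the answer is 288/17.

288/17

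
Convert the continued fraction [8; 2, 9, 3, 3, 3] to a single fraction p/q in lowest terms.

5483/647

Using pₖ = aₖpₖ₋₁ + pₖ₋₂ and qₖ = aₖqₖ₋₁ + qₖ₋₂:
  k=0: a=8, p=8, q=1
  k=1: a=2, p=17, q=2
  k=2: a=9, p=161, q=19
  k=3: a=3, p=500, q=59
  k=4: a=3, p=1661, q=196
  k=5: a=3, p=5483, q=647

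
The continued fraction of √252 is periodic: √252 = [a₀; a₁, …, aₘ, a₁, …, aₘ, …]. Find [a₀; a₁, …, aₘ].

a₀ = ⌊√252⌋ = 15.
With m₀=0, d₀=1 and mₖ₊₁ = dₖaₖ − mₖ, dₖ₊₁ = (n − mₖ₊₁²)/dₖ, aₖ₊₁ = ⌊(a₀+mₖ₊₁)/dₖ₊₁⌋:
  k=1: m=15, d=27, a=1
  k=2: m=12, d=4, a=6
  k=3: m=12, d=27, a=1
  k=4: m=15, d=1, a=30
d=1 and a=2a₀=30 at k=4, so the next step gives (m, d) = (15, 27) again — its k=1 value — and the period has length 4.

[15; 1, 6, 1, 30]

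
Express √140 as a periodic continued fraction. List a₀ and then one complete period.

a₀ = ⌊√140⌋ = 11.
With m₀=0, d₀=1 and mₖ₊₁ = dₖaₖ − mₖ, dₖ₊₁ = (n − mₖ₊₁²)/dₖ, aₖ₊₁ = ⌊(a₀+mₖ₊₁)/dₖ₊₁⌋:
  k=1: m=11, d=19, a=1
  k=2: m=8, d=4, a=4
  k=3: m=8, d=19, a=1
  k=4: m=11, d=1, a=22
d=1 and a=2a₀=22 at k=4, so the next step gives (m, d) = (11, 19) again — its k=1 value — and the period has length 4.

[11; 1, 4, 1, 22]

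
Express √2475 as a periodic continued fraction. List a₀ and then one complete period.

a₀ = ⌊√2475⌋ = 49.
With m₀=0, d₀=1 and mₖ₊₁ = dₖaₖ − mₖ, dₖ₊₁ = (n − mₖ₊₁²)/dₖ, aₖ₊₁ = ⌊(a₀+mₖ₊₁)/dₖ₊₁⌋:
  k=1: m=49, d=74, a=1
  k=2: m=25, d=25, a=2
  k=3: m=25, d=74, a=1
  k=4: m=49, d=1, a=98
d=1 and a=2a₀=98 at k=4, so the next step gives (m, d) = (49, 74) again — its k=1 value — and the period has length 4.

[49; 1, 2, 1, 98]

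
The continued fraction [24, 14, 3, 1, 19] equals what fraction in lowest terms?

27103/1126

Using pₖ = aₖpₖ₋₁ + pₖ₋₂ and qₖ = aₖqₖ₋₁ + qₖ₋₂:
  k=0: a=24, p=24, q=1
  k=1: a=14, p=337, q=14
  k=2: a=3, p=1035, q=43
  k=3: a=1, p=1372, q=57
  k=4: a=19, p=27103, q=1126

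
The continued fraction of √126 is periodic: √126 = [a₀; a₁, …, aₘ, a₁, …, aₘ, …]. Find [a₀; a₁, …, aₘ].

a₀ = ⌊√126⌋ = 11.
With m₀=0, d₀=1 and mₖ₊₁ = dₖaₖ − mₖ, dₖ₊₁ = (n − mₖ₊₁²)/dₖ, aₖ₊₁ = ⌊(a₀+mₖ₊₁)/dₖ₊₁⌋:
  k=1: m=11, d=5, a=4
  k=2: m=9, d=9, a=2
  k=3: m=9, d=5, a=4
  k=4: m=11, d=1, a=22
d=1 and a=2a₀=22 at k=4, so the next step gives (m, d) = (11, 5) again — its k=1 value — and the period has length 4.

[11; 4, 2, 4, 22]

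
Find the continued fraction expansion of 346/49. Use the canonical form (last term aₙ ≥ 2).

[7; 16, 3]

346 = 7×49 + 3
49 = 16×3 + 1
3 = 3×1 + 0  (stop)
So 346/49 = [7; 16, 3].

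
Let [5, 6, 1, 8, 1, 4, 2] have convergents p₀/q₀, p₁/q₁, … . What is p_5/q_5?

1739/338

Using pₖ = aₖpₖ₋₁ + pₖ₋₂, qₖ = aₖqₖ₋₁ + qₖ₋₂ (with p₋₁=1, p₋₂=0, q₋₁=0, q₋₂=1):
  k=0: a=5, p=5, q=1
  k=1: a=6, p=31, q=6
  k=2: a=1, p=36, q=7
  k=3: a=8, p=319, q=62
  k=4: a=1, p=355, q=69
  k=5: a=4, p=1739, q=338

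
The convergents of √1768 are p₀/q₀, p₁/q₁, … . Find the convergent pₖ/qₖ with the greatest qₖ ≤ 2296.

74214/1765

√1768 = [42; 21, 84, …] (period length 2).
Convergents:
  p_0/q_0 = 42/1
  p_1/q_1 = 883/21
  p_2/q_2 = 74214/1765
  p_3/q_3 = 1559377/37086
q_2 = 1765 ≤ 2296 < 37086 = q_3, so the answer is 74214/1765.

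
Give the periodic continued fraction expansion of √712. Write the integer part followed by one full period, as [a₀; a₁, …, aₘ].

a₀ = ⌊√712⌋ = 26.
With m₀=0, d₀=1 and mₖ₊₁ = dₖaₖ − mₖ, dₖ₊₁ = (n − mₖ₊₁²)/dₖ, aₖ₊₁ = ⌊(a₀+mₖ₊₁)/dₖ₊₁⌋:
  k=1: m=26, d=36, a=1
  k=2: m=10, d=17, a=2
  k=3: m=24, d=8, a=6
  k=4: m=24, d=17, a=2
  k=5: m=10, d=36, a=1
  k=6: m=26, d=1, a=52
d=1 and a=2a₀=52 at k=6, so the next step gives (m, d) = (26, 36) again — its k=1 value — and the period has length 6.

[26; 1, 2, 6, 2, 1, 52]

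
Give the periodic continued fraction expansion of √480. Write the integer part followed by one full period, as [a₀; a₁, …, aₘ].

[21; 1, 9, 1, 42]

a₀ = ⌊√480⌋ = 21.
With m₀=0, d₀=1 and mₖ₊₁ = dₖaₖ − mₖ, dₖ₊₁ = (n − mₖ₊₁²)/dₖ, aₖ₊₁ = ⌊(a₀+mₖ₊₁)/dₖ₊₁⌋:
  k=1: m=21, d=39, a=1
  k=2: m=18, d=4, a=9
  k=3: m=18, d=39, a=1
  k=4: m=21, d=1, a=42
d=1 and a=2a₀=42 at k=4, so the next step gives (m, d) = (21, 39) again — its k=1 value — and the period has length 4.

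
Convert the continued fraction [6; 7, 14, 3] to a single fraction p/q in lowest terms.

1867/304

Fold from the inside: start with 3/1.
  14 + 1/3 = 43/3
  7 + 3/43 = 304/43
  6 + 43/304 = 1867/304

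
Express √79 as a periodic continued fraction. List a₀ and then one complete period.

a₀ = ⌊√79⌋ = 8.
With m₀=0, d₀=1 and mₖ₊₁ = dₖaₖ − mₖ, dₖ₊₁ = (n − mₖ₊₁²)/dₖ, aₖ₊₁ = ⌊(a₀+mₖ₊₁)/dₖ₊₁⌋:
  k=1: m=8, d=15, a=1
  k=2: m=7, d=2, a=7
  k=3: m=7, d=15, a=1
  k=4: m=8, d=1, a=16
d=1 and a=2a₀=16 at k=4, so the next step gives (m, d) = (8, 15) again — its k=1 value — and the period has length 4.

[8; 1, 7, 1, 16]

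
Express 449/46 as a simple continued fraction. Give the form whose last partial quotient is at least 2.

449 = 9*46 + 35
46 = 1*35 + 11
35 = 3*11 + 2
11 = 5*2 + 1
2 = 2*1 + 0  (stop)
So 449/46 = [9; 1, 3, 5, 2].

[9; 1, 3, 5, 2]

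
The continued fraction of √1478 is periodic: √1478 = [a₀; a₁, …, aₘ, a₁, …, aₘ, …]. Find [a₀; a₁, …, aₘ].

a₀ = ⌊√1478⌋ = 38.
With m₀=0, d₀=1 and mₖ₊₁ = dₖaₖ − mₖ, dₖ₊₁ = (n − mₖ₊₁²)/dₖ, aₖ₊₁ = ⌊(a₀+mₖ₊₁)/dₖ₊₁⌋:
  k=1: m=38, d=34, a=2
  k=2: m=30, d=17, a=4
  k=3: m=38, d=2, a=38
  k=4: m=38, d=17, a=4
  k=5: m=30, d=34, a=2
  k=6: m=38, d=1, a=76
d=1 and a=2a₀=76 at k=6, so the next step gives (m, d) = (38, 34) again — its k=1 value — and the period has length 6.

[38; 2, 4, 38, 4, 2, 76]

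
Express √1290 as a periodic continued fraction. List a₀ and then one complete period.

[35; 1, 10, 1, 70]

a₀ = ⌊√1290⌋ = 35.
With m₀=0, d₀=1 and mₖ₊₁ = dₖaₖ − mₖ, dₖ₊₁ = (n − mₖ₊₁²)/dₖ, aₖ₊₁ = ⌊(a₀+mₖ₊₁)/dₖ₊₁⌋:
  k=1: m=35, d=65, a=1
  k=2: m=30, d=6, a=10
  k=3: m=30, d=65, a=1
  k=4: m=35, d=1, a=70
d=1 and a=2a₀=70 at k=4, so the next step gives (m, d) = (35, 65) again — its k=1 value — and the period has length 4.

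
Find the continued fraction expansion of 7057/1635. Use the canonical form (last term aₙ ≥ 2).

7057 = 4·1635 + 517
1635 = 3·517 + 84
517 = 6·84 + 13
84 = 6·13 + 6
13 = 2·6 + 1
6 = 6·1 + 0  (stop)
So 7057/1635 = [4; 3, 6, 6, 2, 6].

[4; 3, 6, 6, 2, 6]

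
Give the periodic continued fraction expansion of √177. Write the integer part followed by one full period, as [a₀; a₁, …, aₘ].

[13; 3, 3, 2, 8, 2, 3, 3, 26]

a₀ = ⌊√177⌋ = 13.
With m₀=0, d₀=1 and mₖ₊₁ = dₖaₖ − mₖ, dₖ₊₁ = (n − mₖ₊₁²)/dₖ, aₖ₊₁ = ⌊(a₀+mₖ₊₁)/dₖ₊₁⌋:
  k=1: m=13, d=8, a=3
  k=2: m=11, d=7, a=3
  k=3: m=10, d=11, a=2
  k=4: m=12, d=3, a=8
  k=5: m=12, d=11, a=2
  k=6: m=10, d=7, a=3
  k=7: m=11, d=8, a=3
  k=8: m=13, d=1, a=26
d=1 and a=2a₀=26 at k=8, so the next step gives (m, d) = (13, 8) again — its k=1 value — and the period has length 8.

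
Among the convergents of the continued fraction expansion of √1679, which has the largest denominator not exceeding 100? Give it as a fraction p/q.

√1679 = [40; 1, 39, 1, 80, …] (period length 4).
Convergents:
  p_0/q_0 = 40/1
  p_1/q_1 = 41/1
  p_2/q_2 = 1639/40
  p_3/q_3 = 1680/41
  p_4/q_4 = 136039/3320
q_3 = 41 ≤ 100 < 3320 = q_4, so the answer is 1680/41.

1680/41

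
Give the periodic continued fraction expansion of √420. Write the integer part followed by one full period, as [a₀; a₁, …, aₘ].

[20; 2, 40]

a₀ = ⌊√420⌋ = 20.
With m₀=0, d₀=1 and mₖ₊₁ = dₖaₖ − mₖ, dₖ₊₁ = (n − mₖ₊₁²)/dₖ, aₖ₊₁ = ⌊(a₀+mₖ₊₁)/dₖ₊₁⌋:
  k=1: m=20, d=20, a=2
  k=2: m=20, d=1, a=40
d=1 and a=2a₀=40 at k=2, so the next step gives (m, d) = (20, 20) again — its k=1 value — and the period has length 2.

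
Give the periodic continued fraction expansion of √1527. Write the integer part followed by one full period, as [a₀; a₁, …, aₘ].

[39; 13, 78]

a₀ = ⌊√1527⌋ = 39.
With m₀=0, d₀=1 and mₖ₊₁ = dₖaₖ − mₖ, dₖ₊₁ = (n − mₖ₊₁²)/dₖ, aₖ₊₁ = ⌊(a₀+mₖ₊₁)/dₖ₊₁⌋:
  k=1: m=39, d=6, a=13
  k=2: m=39, d=1, a=78
d=1 and a=2a₀=78 at k=2, so the next step gives (m, d) = (39, 6) again — its k=1 value — and the period has length 2.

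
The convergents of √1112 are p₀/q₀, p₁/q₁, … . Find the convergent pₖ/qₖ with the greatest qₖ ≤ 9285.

√1112 = [33; 2, 1, 7, 1, 2, 66, …] (period length 6).
Convergents:
  p_0/q_0 = 33/1
  p_1/q_1 = 67/2
  p_2/q_2 = 100/3
  p_3/q_3 = 767/23
  p_4/q_4 = 867/26
  p_5/q_5 = 2501/75
  p_6/q_6 = 165933/4976
  p_7/q_7 = 334367/10027
q_6 = 4976 ≤ 9285 < 10027 = q_7, so the answer is 165933/4976.

165933/4976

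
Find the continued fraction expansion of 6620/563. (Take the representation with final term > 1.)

6620 = 11×563 + 427
563 = 1×427 + 136
427 = 3×136 + 19
136 = 7×19 + 3
19 = 6×3 + 1
3 = 3×1 + 0  (stop)
So 6620/563 = [11; 1, 3, 7, 6, 3].

[11; 1, 3, 7, 6, 3]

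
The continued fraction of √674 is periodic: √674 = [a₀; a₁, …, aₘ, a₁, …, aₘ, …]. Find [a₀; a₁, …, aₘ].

a₀ = ⌊√674⌋ = 25.
With m₀=0, d₀=1 and mₖ₊₁ = dₖaₖ − mₖ, dₖ₊₁ = (n − mₖ₊₁²)/dₖ, aₖ₊₁ = ⌊(a₀+mₖ₊₁)/dₖ₊₁⌋:
  k=1: m=25, d=49, a=1
  k=2: m=24, d=2, a=24
  k=3: m=24, d=49, a=1
  k=4: m=25, d=1, a=50
d=1 and a=2a₀=50 at k=4, so the next step gives (m, d) = (25, 49) again — its k=1 value — and the period has length 4.

[25; 1, 24, 1, 50]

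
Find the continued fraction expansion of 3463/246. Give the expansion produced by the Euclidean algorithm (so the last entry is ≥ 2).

[14; 12, 1, 18]

3463 = 14·246 + 19
246 = 12·19 + 18
19 = 1·18 + 1
18 = 18·1 + 0  (stop)
So 3463/246 = [14; 12, 1, 18].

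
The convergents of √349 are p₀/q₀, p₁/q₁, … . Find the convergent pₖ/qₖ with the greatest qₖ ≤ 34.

√349 = [18; 1, 2, 7, 7, 2, 1, 36, …] (period length 7).
Convergents:
  p_0/q_0 = 18/1
  p_1/q_1 = 19/1
  p_2/q_2 = 56/3
  p_3/q_3 = 411/22
  p_4/q_4 = 2933/157
q_3 = 22 ≤ 34 < 157 = q_4, so the answer is 411/22.

411/22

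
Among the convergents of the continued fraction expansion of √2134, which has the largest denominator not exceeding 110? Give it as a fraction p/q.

√2134 = [46; 5, 8, 5, 92, …] (period length 4).
Convergents:
  p_0/q_0 = 46/1
  p_1/q_1 = 231/5
  p_2/q_2 = 1894/41
  p_3/q_3 = 9701/210
q_2 = 41 ≤ 110 < 210 = q_3, so the answer is 1894/41.

1894/41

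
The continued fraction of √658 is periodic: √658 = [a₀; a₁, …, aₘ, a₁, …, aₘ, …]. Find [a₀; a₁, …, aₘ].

a₀ = ⌊√658⌋ = 25.
With m₀=0, d₀=1 and mₖ₊₁ = dₖaₖ − mₖ, dₖ₊₁ = (n − mₖ₊₁²)/dₖ, aₖ₊₁ = ⌊(a₀+mₖ₊₁)/dₖ₊₁⌋:
  k=1: m=25, d=33, a=1
  k=2: m=8, d=18, a=1
  k=3: m=10, d=31, a=1
  k=4: m=21, d=7, a=6
  k=5: m=21, d=31, a=1
  k=6: m=10, d=18, a=1
  k=7: m=8, d=33, a=1
  k=8: m=25, d=1, a=50
d=1 and a=2a₀=50 at k=8, so the next step gives (m, d) = (25, 33) again — its k=1 value — and the period has length 8.

[25; 1, 1, 1, 6, 1, 1, 1, 50]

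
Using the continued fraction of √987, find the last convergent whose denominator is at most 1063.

√987 = [31; 2, 2, 2, 62, …] (period length 4).
Convergents:
  p_0/q_0 = 31/1
  p_1/q_1 = 63/2
  p_2/q_2 = 157/5
  p_3/q_3 = 377/12
  p_4/q_4 = 23531/749
  p_5/q_5 = 47439/1510
q_4 = 749 ≤ 1063 < 1510 = q_5, so the answer is 23531/749.

23531/749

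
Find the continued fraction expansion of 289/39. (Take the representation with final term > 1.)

289 = 7*39 + 16
39 = 2*16 + 7
16 = 2*7 + 2
7 = 3*2 + 1
2 = 2*1 + 0  (stop)
So 289/39 = [7; 2, 2, 3, 2].

[7; 2, 2, 3, 2]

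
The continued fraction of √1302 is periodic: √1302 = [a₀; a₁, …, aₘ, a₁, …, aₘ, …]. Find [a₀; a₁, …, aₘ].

a₀ = ⌊√1302⌋ = 36.

[36; 12, 72]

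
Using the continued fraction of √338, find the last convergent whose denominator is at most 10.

√338 = [18; 2, 1, 1, 2, 36, …] (period length 5).
Convergents:
  p_0/q_0 = 18/1
  p_1/q_1 = 37/2
  p_2/q_2 = 55/3
  p_3/q_3 = 92/5
  p_4/q_4 = 239/13
q_3 = 5 ≤ 10 < 13 = q_4, so the answer is 92/5.

92/5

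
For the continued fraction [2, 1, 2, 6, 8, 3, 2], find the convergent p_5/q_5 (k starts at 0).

Using pₖ = aₖpₖ₋₁ + pₖ₋₂, qₖ = aₖqₖ₋₁ + qₖ₋₂ (with p₋₁=1, p₋₂=0, q₋₁=0, q₋₂=1):
  k=0: a=2, p=2, q=1
  k=1: a=1, p=3, q=1
  k=2: a=2, p=8, q=3
  k=3: a=6, p=51, q=19
  k=4: a=8, p=416, q=155
  k=5: a=3, p=1299, q=484

1299/484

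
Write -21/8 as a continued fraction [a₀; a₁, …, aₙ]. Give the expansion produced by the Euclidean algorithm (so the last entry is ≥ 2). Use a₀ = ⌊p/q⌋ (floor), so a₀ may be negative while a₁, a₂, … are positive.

-21 = -3*8 + 3
8 = 2*3 + 2
3 = 1*2 + 1
2 = 2*1 + 0  (stop)
So -21/8 = [-3; 2, 1, 2].

[-3; 2, 1, 2]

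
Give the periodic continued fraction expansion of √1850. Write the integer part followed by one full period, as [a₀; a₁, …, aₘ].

a₀ = ⌊√1850⌋ = 43.
With m₀=0, d₀=1 and mₖ₊₁ = dₖaₖ − mₖ, dₖ₊₁ = (n − mₖ₊₁²)/dₖ, aₖ₊₁ = ⌊(a₀+mₖ₊₁)/dₖ₊₁⌋:
  k=1: m=43, d=1, a=86
d=1 and a=2a₀=86 at k=1, so the next step gives (m, d) = (43, 1) again — its k=1 value — and the period has length 1.

[43; 86]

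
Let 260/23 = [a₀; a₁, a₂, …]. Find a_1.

3

260 = 11·23 + 7   →  a_0 = 11
23 = 3·7 + 2   →  a_1 = 3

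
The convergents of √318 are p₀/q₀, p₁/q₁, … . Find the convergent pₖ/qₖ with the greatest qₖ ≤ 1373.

22897/1284

√318 = [17; 1, 4, 1, 34, …] (period length 4).
Convergents:
  p_0/q_0 = 17/1
  p_1/q_1 = 18/1
  p_2/q_2 = 89/5
  p_3/q_3 = 107/6
  p_4/q_4 = 3727/209
  p_5/q_5 = 3834/215
  p_6/q_6 = 19063/1069
  p_7/q_7 = 22897/1284
  p_8/q_8 = 797561/44725
q_7 = 1284 ≤ 1373 < 44725 = q_8, so the answer is 22897/1284.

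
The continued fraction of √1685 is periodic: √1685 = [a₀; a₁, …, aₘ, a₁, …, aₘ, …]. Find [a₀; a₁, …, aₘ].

a₀ = ⌊√1685⌋ = 41.
With m₀=0, d₀=1 and mₖ₊₁ = dₖaₖ − mₖ, dₖ₊₁ = (n − mₖ₊₁²)/dₖ, aₖ₊₁ = ⌊(a₀+mₖ₊₁)/dₖ₊₁⌋:
  k=1: m=41, d=4, a=20
  k=2: m=39, d=41, a=1
  k=3: m=2, d=41, a=1
  k=4: m=39, d=4, a=20
  k=5: m=41, d=1, a=82
d=1 and a=2a₀=82 at k=5, so the next step gives (m, d) = (41, 4) again — its k=1 value — and the period has length 5.

[41; 20, 1, 1, 20, 82]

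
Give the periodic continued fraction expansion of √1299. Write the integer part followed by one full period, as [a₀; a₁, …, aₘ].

[36; 24, 72]

a₀ = ⌊√1299⌋ = 36.
With m₀=0, d₀=1 and mₖ₊₁ = dₖaₖ − mₖ, dₖ₊₁ = (n − mₖ₊₁²)/dₖ, aₖ₊₁ = ⌊(a₀+mₖ₊₁)/dₖ₊₁⌋:
  k=1: m=36, d=3, a=24
  k=2: m=36, d=1, a=72
d=1 and a=2a₀=72 at k=2, so the next step gives (m, d) = (36, 3) again — its k=1 value — and the period has length 2.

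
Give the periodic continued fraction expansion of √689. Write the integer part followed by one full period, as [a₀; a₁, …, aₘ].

[26; 4, 52]

a₀ = ⌊√689⌋ = 26.
With m₀=0, d₀=1 and mₖ₊₁ = dₖaₖ − mₖ, dₖ₊₁ = (n − mₖ₊₁²)/dₖ, aₖ₊₁ = ⌊(a₀+mₖ₊₁)/dₖ₊₁⌋:
  k=1: m=26, d=13, a=4
  k=2: m=26, d=1, a=52
d=1 and a=2a₀=52 at k=2, so the next step gives (m, d) = (26, 13) again — its k=1 value — and the period has length 2.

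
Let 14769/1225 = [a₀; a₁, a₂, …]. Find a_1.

17

14769 = 12·1225 + 69   →  a_0 = 12
1225 = 17·69 + 52   →  a_1 = 17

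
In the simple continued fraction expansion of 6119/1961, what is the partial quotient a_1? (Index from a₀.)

8

6119 = 3·1961 + 236   →  a_0 = 3
1961 = 8·236 + 73   →  a_1 = 8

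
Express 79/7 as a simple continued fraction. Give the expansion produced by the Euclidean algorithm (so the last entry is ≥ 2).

79 = 11×7 + 2
7 = 3×2 + 1
2 = 2×1 + 0  (stop)
So 79/7 = [11; 3, 2].

[11; 3, 2]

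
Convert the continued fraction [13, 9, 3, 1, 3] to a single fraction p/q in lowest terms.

1822/139

Using pₖ = aₖpₖ₋₁ + pₖ₋₂ and qₖ = aₖqₖ₋₁ + qₖ₋₂:
  k=0: a=13, p=13, q=1
  k=1: a=9, p=118, q=9
  k=2: a=3, p=367, q=28
  k=3: a=1, p=485, q=37
  k=4: a=3, p=1822, q=139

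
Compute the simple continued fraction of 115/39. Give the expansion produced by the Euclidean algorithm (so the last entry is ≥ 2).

115 = 2×39 + 37
39 = 1×37 + 2
37 = 18×2 + 1
2 = 2×1 + 0  (stop)
So 115/39 = [2; 1, 18, 2].

[2; 1, 18, 2]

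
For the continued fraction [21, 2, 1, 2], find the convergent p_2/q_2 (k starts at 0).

64/3

Using pₖ = aₖpₖ₋₁ + pₖ₋₂, qₖ = aₖqₖ₋₁ + qₖ₋₂ (with p₋₁=1, p₋₂=0, q₋₁=0, q₋₂=1):
  k=0: a=21, p=21, q=1
  k=1: a=2, p=43, q=2
  k=2: a=1, p=64, q=3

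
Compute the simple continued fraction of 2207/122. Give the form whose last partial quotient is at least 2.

[18; 11, 11]

2207 = 18×122 + 11
122 = 11×11 + 1
11 = 11×1 + 0  (stop)
So 2207/122 = [18; 11, 11].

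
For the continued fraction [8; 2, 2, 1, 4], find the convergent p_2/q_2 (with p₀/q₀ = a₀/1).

42/5

Using pₖ = aₖpₖ₋₁ + pₖ₋₂, qₖ = aₖqₖ₋₁ + qₖ₋₂ (with p₋₁=1, p₋₂=0, q₋₁=0, q₋₂=1):
  k=0: a=8, p=8, q=1
  k=1: a=2, p=17, q=2
  k=2: a=2, p=42, q=5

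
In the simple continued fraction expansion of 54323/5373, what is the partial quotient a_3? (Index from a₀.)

54323 = 10·5373 + 593   →  a_0 = 10
5373 = 9·593 + 36   →  a_1 = 9
593 = 16·36 + 17   →  a_2 = 16
36 = 2·17 + 2   →  a_3 = 2

2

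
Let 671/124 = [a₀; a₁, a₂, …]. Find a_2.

671 = 5·124 + 51   →  a_0 = 5
124 = 2·51 + 22   →  a_1 = 2
51 = 2·22 + 7   →  a_2 = 2

2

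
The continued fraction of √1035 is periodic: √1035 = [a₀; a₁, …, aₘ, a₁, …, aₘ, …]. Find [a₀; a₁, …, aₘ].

[32; 5, 1, 5, 64]

a₀ = ⌊√1035⌋ = 32.
With m₀=0, d₀=1 and mₖ₊₁ = dₖaₖ − mₖ, dₖ₊₁ = (n − mₖ₊₁²)/dₖ, aₖ₊₁ = ⌊(a₀+mₖ₊₁)/dₖ₊₁⌋:
  k=1: m=32, d=11, a=5
  k=2: m=23, d=46, a=1
  k=3: m=23, d=11, a=5
  k=4: m=32, d=1, a=64
d=1 and a=2a₀=64 at k=4, so the next step gives (m, d) = (32, 11) again — its k=1 value — and the period has length 4.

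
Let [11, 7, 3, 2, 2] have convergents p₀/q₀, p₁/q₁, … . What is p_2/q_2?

245/22

Using pₖ = aₖpₖ₋₁ + pₖ₋₂, qₖ = aₖqₖ₋₁ + qₖ₋₂ (with p₋₁=1, p₋₂=0, q₋₁=0, q₋₂=1):
  k=0: a=11, p=11, q=1
  k=1: a=7, p=78, q=7
  k=2: a=3, p=245, q=22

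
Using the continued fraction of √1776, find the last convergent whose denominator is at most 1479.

√1776 = [42; 7, 84, …] (period length 2).
Convergents:
  p_0/q_0 = 42/1
  p_1/q_1 = 295/7
  p_2/q_2 = 24822/589
  p_3/q_3 = 174049/4130
q_2 = 589 ≤ 1479 < 4130 = q_3, so the answer is 24822/589.

24822/589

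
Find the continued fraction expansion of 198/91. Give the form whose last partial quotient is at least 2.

[2; 5, 1, 2, 5]

198 = 2·91 + 16
91 = 5·16 + 11
16 = 1·11 + 5
11 = 2·5 + 1
5 = 5·1 + 0  (stop)
So 198/91 = [2; 5, 1, 2, 5].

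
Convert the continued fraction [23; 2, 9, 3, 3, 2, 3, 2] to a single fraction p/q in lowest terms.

Using pₖ = aₖpₖ₋₁ + pₖ₋₂ and qₖ = aₖqₖ₋₁ + qₖ₋₂:
  k=0: a=23, p=23, q=1
  k=1: a=2, p=47, q=2
  k=2: a=9, p=446, q=19
  k=3: a=3, p=1385, q=59
  k=4: a=3, p=4601, q=196
  k=5: a=2, p=10587, q=451
  k=6: a=3, p=36362, q=1549
  k=7: a=2, p=83311, q=3549

83311/3549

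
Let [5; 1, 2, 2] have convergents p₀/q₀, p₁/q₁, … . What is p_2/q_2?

17/3

Using pₖ = aₖpₖ₋₁ + pₖ₋₂, qₖ = aₖqₖ₋₁ + qₖ₋₂ (with p₋₁=1, p₋₂=0, q₋₁=0, q₋₂=1):
  k=0: a=5, p=5, q=1
  k=1: a=1, p=6, q=1
  k=2: a=2, p=17, q=3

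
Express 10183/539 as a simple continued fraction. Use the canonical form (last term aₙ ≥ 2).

10183 = 18·539 + 481
539 = 1·481 + 58
481 = 8·58 + 17
58 = 3·17 + 7
17 = 2·7 + 3
7 = 2·3 + 1
3 = 3·1 + 0  (stop)
So 10183/539 = [18; 1, 8, 3, 2, 2, 3].

[18; 1, 8, 3, 2, 2, 3]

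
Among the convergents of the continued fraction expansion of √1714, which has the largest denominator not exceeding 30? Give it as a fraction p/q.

207/5

√1714 = [41; 2, 2, 82, …] (period length 3).
Convergents:
  p_0/q_0 = 41/1
  p_1/q_1 = 83/2
  p_2/q_2 = 207/5
  p_3/q_3 = 17057/412
q_2 = 5 ≤ 30 < 412 = q_3, so the answer is 207/5.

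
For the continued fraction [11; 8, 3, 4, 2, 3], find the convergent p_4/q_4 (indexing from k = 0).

Using pₖ = aₖpₖ₋₁ + pₖ₋₂, qₖ = aₖqₖ₋₁ + qₖ₋₂ (with p₋₁=1, p₋₂=0, q₋₁=0, q₋₂=1):
  k=0: a=11, p=11, q=1
  k=1: a=8, p=89, q=8
  k=2: a=3, p=278, q=25
  k=3: a=4, p=1201, q=108
  k=4: a=2, p=2680, q=241

2680/241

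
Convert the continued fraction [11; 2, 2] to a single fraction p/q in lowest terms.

Fold from the inside: start with 2/1.
  2 + 1/2 = 5/2
  11 + 2/5 = 57/5

57/5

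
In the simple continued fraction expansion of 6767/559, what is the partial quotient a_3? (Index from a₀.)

9

6767 = 12·559 + 59   →  a_0 = 12
559 = 9·59 + 28   →  a_1 = 9
59 = 2·28 + 3   →  a_2 = 2
28 = 9·3 + 1   →  a_3 = 9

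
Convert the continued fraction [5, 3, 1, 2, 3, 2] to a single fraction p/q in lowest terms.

Using pₖ = aₖpₖ₋₁ + pₖ₋₂ and qₖ = aₖqₖ₋₁ + qₖ₋₂:
  k=0: a=5, p=5, q=1
  k=1: a=3, p=16, q=3
  k=2: a=1, p=21, q=4
  k=3: a=2, p=58, q=11
  k=4: a=3, p=195, q=37
  k=5: a=2, p=448, q=85

448/85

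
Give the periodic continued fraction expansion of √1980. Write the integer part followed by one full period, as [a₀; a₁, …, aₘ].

a₀ = ⌊√1980⌋ = 44.
With m₀=0, d₀=1 and mₖ₊₁ = dₖaₖ − mₖ, dₖ₊₁ = (n − mₖ₊₁²)/dₖ, aₖ₊₁ = ⌊(a₀+mₖ₊₁)/dₖ₊₁⌋:
  k=1: m=44, d=44, a=2
  k=2: m=44, d=1, a=88
d=1 and a=2a₀=88 at k=2, so the next step gives (m, d) = (44, 44) again — its k=1 value — and the period has length 2.

[44; 2, 88]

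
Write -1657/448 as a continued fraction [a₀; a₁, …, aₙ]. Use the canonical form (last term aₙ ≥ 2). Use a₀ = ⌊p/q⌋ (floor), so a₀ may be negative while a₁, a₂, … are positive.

-1657 = -4*448 + 135
448 = 3*135 + 43
135 = 3*43 + 6
43 = 7*6 + 1
6 = 6*1 + 0  (stop)
So -1657/448 = [-4; 3, 3, 7, 6].

[-4; 3, 3, 7, 6]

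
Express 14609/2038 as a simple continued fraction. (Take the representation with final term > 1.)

[7; 5, 1, 16, 6, 1, 2]

14609 = 7×2038 + 343
2038 = 5×343 + 323
343 = 1×323 + 20
323 = 16×20 + 3
20 = 6×3 + 2
3 = 1×2 + 1
2 = 2×1 + 0  (stop)
So 14609/2038 = [7; 5, 1, 16, 6, 1, 2].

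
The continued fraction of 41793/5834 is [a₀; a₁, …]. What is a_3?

5

41793 = 7·5834 + 955   →  a_0 = 7
5834 = 6·955 + 104   →  a_1 = 6
955 = 9·104 + 19   →  a_2 = 9
104 = 5·19 + 9   →  a_3 = 5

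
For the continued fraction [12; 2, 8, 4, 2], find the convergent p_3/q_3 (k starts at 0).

873/70

Using pₖ = aₖpₖ₋₁ + pₖ₋₂, qₖ = aₖqₖ₋₁ + qₖ₋₂ (with p₋₁=1, p₋₂=0, q₋₁=0, q₋₂=1):
  k=0: a=12, p=12, q=1
  k=1: a=2, p=25, q=2
  k=2: a=8, p=212, q=17
  k=3: a=4, p=873, q=70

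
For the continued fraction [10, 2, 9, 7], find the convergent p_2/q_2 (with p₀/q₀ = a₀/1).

199/19

Using pₖ = aₖpₖ₋₁ + pₖ₋₂, qₖ = aₖqₖ₋₁ + qₖ₋₂ (with p₋₁=1, p₋₂=0, q₋₁=0, q₋₂=1):
  k=0: a=10, p=10, q=1
  k=1: a=2, p=21, q=2
  k=2: a=9, p=199, q=19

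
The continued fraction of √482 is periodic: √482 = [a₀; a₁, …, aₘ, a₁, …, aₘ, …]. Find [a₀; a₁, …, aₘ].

a₀ = ⌊√482⌋ = 21.
With m₀=0, d₀=1 and mₖ₊₁ = dₖaₖ − mₖ, dₖ₊₁ = (n − mₖ₊₁²)/dₖ, aₖ₊₁ = ⌊(a₀+mₖ₊₁)/dₖ₊₁⌋:
  k=1: m=21, d=41, a=1
  k=2: m=20, d=2, a=20
  k=3: m=20, d=41, a=1
  k=4: m=21, d=1, a=42
d=1 and a=2a₀=42 at k=4, so the next step gives (m, d) = (21, 41) again — its k=1 value — and the period has length 4.

[21; 1, 20, 1, 42]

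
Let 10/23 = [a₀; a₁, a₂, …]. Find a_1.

2

10 = 0·23 + 10   →  a_0 = 0
23 = 2·10 + 3   →  a_1 = 2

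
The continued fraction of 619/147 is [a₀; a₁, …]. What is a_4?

619 = 4·147 + 31   →  a_0 = 4
147 = 4·31 + 23   →  a_1 = 4
31 = 1·23 + 8   →  a_2 = 1
23 = 2·8 + 7   →  a_3 = 2
8 = 1·7 + 1   →  a_4 = 1

1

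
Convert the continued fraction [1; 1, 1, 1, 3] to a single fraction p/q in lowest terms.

Using pₖ = aₖpₖ₋₁ + pₖ₋₂ and qₖ = aₖqₖ₋₁ + qₖ₋₂:
  k=0: a=1, p=1, q=1
  k=1: a=1, p=2, q=1
  k=2: a=1, p=3, q=2
  k=3: a=1, p=5, q=3
  k=4: a=3, p=18, q=11

18/11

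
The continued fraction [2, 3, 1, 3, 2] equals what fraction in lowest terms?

77/34

Using pₖ = aₖpₖ₋₁ + pₖ₋₂ and qₖ = aₖqₖ₋₁ + qₖ₋₂:
  k=0: a=2, p=2, q=1
  k=1: a=3, p=7, q=3
  k=2: a=1, p=9, q=4
  k=3: a=3, p=34, q=15
  k=4: a=2, p=77, q=34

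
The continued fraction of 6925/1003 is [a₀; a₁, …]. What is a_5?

6925 = 6·1003 + 907   →  a_0 = 6
1003 = 1·907 + 96   →  a_1 = 1
907 = 9·96 + 43   →  a_2 = 9
96 = 2·43 + 10   →  a_3 = 2
43 = 4·10 + 3   →  a_4 = 4
10 = 3·3 + 1   →  a_5 = 3

3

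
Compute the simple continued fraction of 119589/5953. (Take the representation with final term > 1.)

[20; 11, 3, 1, 18, 7]

119589 = 20·5953 + 529
5953 = 11·529 + 134
529 = 3·134 + 127
134 = 1·127 + 7
127 = 18·7 + 1
7 = 7·1 + 0  (stop)
So 119589/5953 = [20; 11, 3, 1, 18, 7].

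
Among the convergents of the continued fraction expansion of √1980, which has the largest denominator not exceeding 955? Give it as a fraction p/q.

15841/356

√1980 = [44; 2, 88, …] (period length 2).
Convergents:
  p_0/q_0 = 44/1
  p_1/q_1 = 89/2
  p_2/q_2 = 7876/177
  p_3/q_3 = 15841/356
  p_4/q_4 = 1401884/31505
q_3 = 356 ≤ 955 < 31505 = q_4, so the answer is 15841/356.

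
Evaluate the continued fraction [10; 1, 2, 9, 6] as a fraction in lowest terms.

1826/171

Fold from the inside: start with 6/1.
  9 + 1/6 = 55/6
  2 + 6/55 = 116/55
  1 + 55/116 = 171/116
  10 + 116/171 = 1826/171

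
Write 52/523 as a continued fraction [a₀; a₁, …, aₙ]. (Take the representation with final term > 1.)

[0; 10, 17, 3]

52 = 0*523 + 52
523 = 10*52 + 3
52 = 17*3 + 1
3 = 3*1 + 0  (stop)
So 52/523 = [0; 10, 17, 3].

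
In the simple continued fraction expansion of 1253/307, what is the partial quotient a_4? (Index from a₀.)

1

1253 = 4·307 + 25   →  a_0 = 4
307 = 12·25 + 7   →  a_1 = 12
25 = 3·7 + 4   →  a_2 = 3
7 = 1·4 + 3   →  a_3 = 1
4 = 1·3 + 1   →  a_4 = 1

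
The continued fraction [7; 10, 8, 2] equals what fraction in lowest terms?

1221/172

Fold from the inside: start with 2/1.
  8 + 1/2 = 17/2
  10 + 2/17 = 172/17
  7 + 17/172 = 1221/172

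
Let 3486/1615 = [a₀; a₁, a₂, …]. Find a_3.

4

3486 = 2·1615 + 256   →  a_0 = 2
1615 = 6·256 + 79   →  a_1 = 6
256 = 3·79 + 19   →  a_2 = 3
79 = 4·19 + 3   →  a_3 = 4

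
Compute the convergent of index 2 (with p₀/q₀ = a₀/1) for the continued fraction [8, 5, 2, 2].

90/11

Using pₖ = aₖpₖ₋₁ + pₖ₋₂, qₖ = aₖqₖ₋₁ + qₖ₋₂ (with p₋₁=1, p₋₂=0, q₋₁=0, q₋₂=1):
  k=0: a=8, p=8, q=1
  k=1: a=5, p=41, q=5
  k=2: a=2, p=90, q=11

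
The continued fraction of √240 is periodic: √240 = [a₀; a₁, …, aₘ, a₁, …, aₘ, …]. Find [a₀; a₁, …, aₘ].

a₀ = ⌊√240⌋ = 15.
With m₀=0, d₀=1 and mₖ₊₁ = dₖaₖ − mₖ, dₖ₊₁ = (n − mₖ₊₁²)/dₖ, aₖ₊₁ = ⌊(a₀+mₖ₊₁)/dₖ₊₁⌋:
  k=1: m=15, d=15, a=2
  k=2: m=15, d=1, a=30
d=1 and a=2a₀=30 at k=2, so the next step gives (m, d) = (15, 15) again — its k=1 value — and the period has length 2.

[15; 2, 30]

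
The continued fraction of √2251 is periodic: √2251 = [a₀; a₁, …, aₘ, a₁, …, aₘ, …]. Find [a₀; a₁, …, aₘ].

a₀ = ⌊√2251⌋ = 47.
With m₀=0, d₀=1 and mₖ₊₁ = dₖaₖ − mₖ, dₖ₊₁ = (n − mₖ₊₁²)/dₖ, aₖ₊₁ = ⌊(a₀+mₖ₊₁)/dₖ₊₁⌋:
  k=1: m=47, d=42, a=2
  k=2: m=37, d=21, a=4
  k=3: m=47, d=2, a=47
  k=4: m=47, d=21, a=4
  k=5: m=37, d=42, a=2
  k=6: m=47, d=1, a=94
d=1 and a=2a₀=94 at k=6, so the next step gives (m, d) = (47, 42) again — its k=1 value — and the period has length 6.

[47; 2, 4, 47, 4, 2, 94]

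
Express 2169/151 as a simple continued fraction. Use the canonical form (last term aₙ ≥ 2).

[14; 2, 1, 2, 1, 13]

2169 = 14·151 + 55
151 = 2·55 + 41
55 = 1·41 + 14
41 = 2·14 + 13
14 = 1·13 + 1
13 = 13·1 + 0  (stop)
So 2169/151 = [14; 2, 1, 2, 1, 13].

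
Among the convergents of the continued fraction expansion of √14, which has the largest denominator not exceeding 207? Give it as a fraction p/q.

√14 = [3; 1, 2, 1, 6, …] (period length 4).
Convergents:
  p_0/q_0 = 3/1
  p_1/q_1 = 4/1
  p_2/q_2 = 11/3
  p_3/q_3 = 15/4
  p_4/q_4 = 101/27
  p_5/q_5 = 116/31
  p_6/q_6 = 333/89
  p_7/q_7 = 449/120
  p_8/q_8 = 3027/809
q_7 = 120 ≤ 207 < 809 = q_8, so the answer is 449/120.

449/120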